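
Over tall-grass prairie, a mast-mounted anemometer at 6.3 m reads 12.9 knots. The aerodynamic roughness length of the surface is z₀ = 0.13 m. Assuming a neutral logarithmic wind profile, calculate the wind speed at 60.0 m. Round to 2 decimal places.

20.39 knots

Log law: V(z) ∝ ln(z/z₀), so V₂/V₁ = ln(z₂/z₀) / ln(z₁/z₀).
ln(60.0/0.13) = 6.1346, ln(6.3/0.13) = 3.8808
V₂ = 12.9 × 6.1346/3.8808 = 12.9 × 1.5808 = 20.3918 knots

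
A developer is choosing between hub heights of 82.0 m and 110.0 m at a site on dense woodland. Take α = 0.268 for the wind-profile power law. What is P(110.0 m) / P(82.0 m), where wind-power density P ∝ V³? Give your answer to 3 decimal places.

Speed ratio: V_B/V_A = (z_B/z_A)^α = (110.0/82.0)^0.268 = (1.3415)^0.268 = 1.08191
Power-density ratio: P_B/P_A = (V_B/V_A)³ = (1.08191)³ = 1.26641

1.266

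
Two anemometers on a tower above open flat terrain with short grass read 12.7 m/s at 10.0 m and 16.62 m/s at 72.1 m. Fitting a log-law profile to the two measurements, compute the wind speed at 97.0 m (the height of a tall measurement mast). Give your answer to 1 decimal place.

17.2 m/s

Log law: V ∝ ln(z/z₀). From the pair, with r = V₁/V₂ = 0.76414,
ln z₀ = (ln z₁ − r·ln z₂)/(1 − r) = (2.3026 − 0.76414×4.2781)/0.23586 = -4.0975 → z₀ = 0.01661 m
V₃ = V₁ · ln(z₃/z₀)/ln(z₁/z₀) = 12.7 × 8.6722/6.4001 = 17.2087 m/s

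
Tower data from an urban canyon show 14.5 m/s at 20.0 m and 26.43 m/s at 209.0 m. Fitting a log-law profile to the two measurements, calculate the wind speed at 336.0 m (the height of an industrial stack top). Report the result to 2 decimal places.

28.84 m/s

Log law: V ∝ ln(z/z₀). From the pair, with r = V₁/V₂ = 0.54862,
ln z₀ = (ln z₁ − r·ln z₂)/(1 − r) = (2.9957 − 0.54862×5.3423)/0.45138 = 0.1436 → z₀ = 1.154 m
V₃ = V₁ · ln(z₃/z₀)/ln(z₁/z₀) = 14.5 × 5.6735/2.8521 = 28.8437 m/s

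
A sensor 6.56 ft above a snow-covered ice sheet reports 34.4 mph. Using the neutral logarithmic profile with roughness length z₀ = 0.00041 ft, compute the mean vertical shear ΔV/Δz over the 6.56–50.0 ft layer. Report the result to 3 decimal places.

0.166 mph/ft

Log law: V₂ = V₁ · ln(z₂/z₀)/ln(z₁/z₀) = 34.4 × 11.7114/9.6803 = 41.6175 mph
ΔV/Δz = (41.6175 − 34.4)/(50.0 − 6.56) = 7.2175/43.4400 = 0.16615 mph/ft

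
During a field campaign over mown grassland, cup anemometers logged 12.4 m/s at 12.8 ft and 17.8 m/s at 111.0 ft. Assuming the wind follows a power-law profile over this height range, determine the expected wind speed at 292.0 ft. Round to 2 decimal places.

20.93 m/s

First find α: α = ln(V₂/V₁)/ln(z₂/z₁) = ln(17.8/12.4)/ln(111.0/12.8) = 0.36150/2.16009 = 0.1674
Extrapolate from 111.0 ft to 292.0 ft: V₃ = 17.8 × (292.0/111.0)^0.1674 = 17.8 × 1.1757 = 20.9276 m/s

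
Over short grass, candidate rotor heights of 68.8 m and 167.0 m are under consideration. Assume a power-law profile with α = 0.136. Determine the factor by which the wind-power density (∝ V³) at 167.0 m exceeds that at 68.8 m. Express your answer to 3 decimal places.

1.436

Speed ratio: V_B/V_A = (z_B/z_A)^α = (167.0/68.8)^0.136 = (2.4273)^0.136 = 1.12818
Power-density ratio: P_B/P_A = (V_B/V_A)³ = (1.12818)³ = 1.43593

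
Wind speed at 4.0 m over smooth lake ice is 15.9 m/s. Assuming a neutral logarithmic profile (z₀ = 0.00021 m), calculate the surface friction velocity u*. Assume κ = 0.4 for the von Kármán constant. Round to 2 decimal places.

Log law: V(z) = (u*/κ) · ln(z/z₀) ⇒ u* = κ · V / ln(z/z₀)
u* = 0.4 × 15.9 / ln(4.0/0.00021) = 0.4 × 15.9 / 9.8547
   = 6.3600 / 9.8547 = 0.6454 m/s

u* ≈ 0.65 m/s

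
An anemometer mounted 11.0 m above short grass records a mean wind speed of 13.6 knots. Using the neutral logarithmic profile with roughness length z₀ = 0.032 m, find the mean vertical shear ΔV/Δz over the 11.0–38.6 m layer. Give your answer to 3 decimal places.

0.106 knots/m

Log law: V₂ = V₁ · ln(z₂/z₀)/ln(z₁/z₀) = 13.6 × 7.0953/5.8399 = 16.5235 knots
ΔV/Δz = (16.5235 − 13.6)/(38.6 − 11.0) = 2.9235/27.6000 = 0.10592 knots/m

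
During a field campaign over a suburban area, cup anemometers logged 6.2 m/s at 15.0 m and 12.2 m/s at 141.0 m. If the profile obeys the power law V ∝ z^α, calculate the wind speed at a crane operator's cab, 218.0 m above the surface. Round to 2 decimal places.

First find α: α = ln(V₂/V₁)/ln(z₂/z₁) = ln(12.2/6.2)/ln(141.0/15.0) = 0.67689/2.24071 = 0.3021
Extrapolate from 141.0 m to 218.0 m: V₃ = 12.2 × (218.0/141.0)^0.3021 = 12.2 × 1.1407 = 13.9164 m/s

13.92 m/s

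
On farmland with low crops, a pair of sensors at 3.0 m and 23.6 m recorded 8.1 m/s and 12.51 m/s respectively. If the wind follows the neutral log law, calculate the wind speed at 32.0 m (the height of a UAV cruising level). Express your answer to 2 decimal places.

Log law: V ∝ ln(z/z₀). From the pair, with r = V₁/V₂ = 0.64748,
ln z₀ = (ln z₁ − r·ln z₂)/(1 − r) = (1.0986 − 0.64748×3.1612)/0.35252 = -2.6899 → z₀ = 0.06789 m
V₃ = V₁ · ln(z₃/z₀)/ln(z₁/z₀) = 8.1 × 6.1556/3.7885 = 13.1610 m/s

13.16 m/s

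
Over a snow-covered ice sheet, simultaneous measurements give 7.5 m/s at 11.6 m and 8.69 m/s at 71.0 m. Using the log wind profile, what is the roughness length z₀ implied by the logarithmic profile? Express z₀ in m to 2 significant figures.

z₀ ≈ 0.00013 m

Log law: V(z) ∝ ln(z/z₀). With r = V₁/V₂ = 7.5/8.69 = 0.86306,
r · ln(z₂/z₀) = ln(z₁/z₀) ⇒ ln z₀ = (ln z₁ − r·ln z₂)/(1 − r)
ln z₀ = (2.45101 − 0.86306×4.26268) / 0.13694 = -8.9671
z₀ = exp(-8.9671) = 0.0001275 m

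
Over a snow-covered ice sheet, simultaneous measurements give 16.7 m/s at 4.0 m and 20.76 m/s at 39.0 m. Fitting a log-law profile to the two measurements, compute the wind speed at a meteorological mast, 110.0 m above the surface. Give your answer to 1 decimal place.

22.6 m/s

Log law: V ∝ ln(z/z₀). From the pair, with r = V₁/V₂ = 0.80443,
ln z₀ = (ln z₁ − r·ln z₂)/(1 − r) = (1.3863 − 0.80443×3.6636)/0.19557 = -7.9808 → z₀ = 0.0003420 m
V₃ = V₁ · ln(z₃/z₀)/ln(z₁/z₀) = 16.7 × 12.6813/9.3671 = 22.6087 m/s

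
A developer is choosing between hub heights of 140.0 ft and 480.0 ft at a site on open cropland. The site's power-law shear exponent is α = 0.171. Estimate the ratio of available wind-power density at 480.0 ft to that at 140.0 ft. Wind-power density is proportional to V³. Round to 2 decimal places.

1.88

Speed ratio: V_B/V_A = (z_B/z_A)^α = (480.0/140.0)^0.171 = (3.4286)^0.171 = 1.23454
Power-density ratio: P_B/P_A = (V_B/V_A)³ = (1.23454)³ = 1.88154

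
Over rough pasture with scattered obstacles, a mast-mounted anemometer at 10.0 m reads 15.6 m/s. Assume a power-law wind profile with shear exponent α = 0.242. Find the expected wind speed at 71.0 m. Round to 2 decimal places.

Power-law profile: V₂ = V₁ · (z₂/z₁)^α
V₂ = 15.6 × (71.0/10.0)^0.242 = 15.6 × (7.1000)^0.242
    = 15.6 × 1.6070 = 25.0685 m/s

25.07 m/s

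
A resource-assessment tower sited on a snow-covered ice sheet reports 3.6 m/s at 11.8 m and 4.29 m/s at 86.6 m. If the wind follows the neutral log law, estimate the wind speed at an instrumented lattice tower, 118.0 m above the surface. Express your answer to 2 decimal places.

4.40 m/s

Log law: V ∝ ln(z/z₀). From the pair, with r = V₁/V₂ = 0.83916,
ln z₀ = (ln z₁ − r·ln z₂)/(1 − r) = (2.4681 − 0.83916×4.4613)/0.16084 = -7.9312 → z₀ = 0.0003594 m
V₃ = V₁ · ln(z₃/z₀)/ln(z₁/z₀) = 3.6 × 12.7019/10.3993 = 4.3971 m/s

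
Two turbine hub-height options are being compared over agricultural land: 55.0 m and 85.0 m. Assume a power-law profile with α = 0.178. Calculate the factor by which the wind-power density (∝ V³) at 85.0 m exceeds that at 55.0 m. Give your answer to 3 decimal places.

1.262

Speed ratio: V_B/V_A = (z_B/z_A)^α = (85.0/55.0)^0.178 = (1.5455)^0.178 = 1.08057
Power-density ratio: P_B/P_A = (V_B/V_A)³ = (1.08057)³ = 1.26170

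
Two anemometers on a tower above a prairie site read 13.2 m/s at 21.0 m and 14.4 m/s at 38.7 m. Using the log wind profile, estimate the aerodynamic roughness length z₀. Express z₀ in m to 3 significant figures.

z₀ ≈ 0.0252 m

Log law: V(z) ∝ ln(z/z₀). With r = V₁/V₂ = 13.2/14.4 = 0.91667,
r · ln(z₂/z₀) = ln(z₁/z₀) ⇒ ln z₀ = (ln z₁ − r·ln z₂)/(1 − r)
ln z₀ = (3.04452 − 0.91667×3.65584) / 0.08333 = -3.6800
z₀ = exp(-3.6800) = 0.02522 m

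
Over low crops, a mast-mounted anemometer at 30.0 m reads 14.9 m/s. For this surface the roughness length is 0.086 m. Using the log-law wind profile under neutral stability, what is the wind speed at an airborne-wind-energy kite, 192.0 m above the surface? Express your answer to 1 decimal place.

Log law: V(z) ∝ ln(z/z₀), so V₂/V₁ = ln(z₂/z₀) / ln(z₁/z₀).
ln(192.0/0.086) = 7.7109, ln(30.0/0.086) = 5.8546
V₂ = 14.9 × 7.7109/5.8546 = 14.9 × 1.3171 = 19.6243 m/s

19.6 m/s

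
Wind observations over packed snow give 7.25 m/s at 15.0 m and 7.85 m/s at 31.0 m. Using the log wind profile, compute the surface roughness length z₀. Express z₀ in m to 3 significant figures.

Log law: V(z) ∝ ln(z/z₀). With r = V₁/V₂ = 7.25/7.85 = 0.92357,
r · ln(z₂/z₀) = ln(z₁/z₀) ⇒ ln z₀ = (ln z₁ − r·ln z₂)/(1 − r)
ln z₀ = (2.70805 − 0.92357×3.43399) / 0.07643 = -6.0637
z₀ = exp(-6.0637) = 0.002326 m

z₀ ≈ 0.00233 m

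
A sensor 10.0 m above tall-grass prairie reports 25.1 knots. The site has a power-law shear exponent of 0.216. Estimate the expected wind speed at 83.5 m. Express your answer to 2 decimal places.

Power-law profile: V₂ = V₁ · (z₂/z₁)^α
V₂ = 25.1 × (83.5/10.0)^0.216 = 25.1 × (8.3500)^0.216
    = 25.1 × 1.5816 = 39.6970 knots

39.70 knots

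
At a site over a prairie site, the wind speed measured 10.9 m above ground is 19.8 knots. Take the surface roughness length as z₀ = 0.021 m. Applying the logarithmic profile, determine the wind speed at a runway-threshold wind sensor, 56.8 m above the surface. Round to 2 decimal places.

25.03 knots

Log law: V(z) ∝ ln(z/z₀), so V₂/V₁ = ln(z₂/z₀) / ln(z₁/z₀).
ln(56.8/0.021) = 7.9028, ln(10.9/0.021) = 6.2520
V₂ = 19.8 × 7.9028/6.2520 = 19.8 × 1.2640 = 25.0280 knots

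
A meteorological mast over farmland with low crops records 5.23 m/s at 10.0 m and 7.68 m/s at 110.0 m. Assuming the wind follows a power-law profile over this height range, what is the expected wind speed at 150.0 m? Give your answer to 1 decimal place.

8.1 m/s

First find α: α = ln(V₂/V₁)/ln(z₂/z₁) = ln(7.68/5.23)/ln(110.0/10.0) = 0.38421/2.39790 = 0.1602
Extrapolate from 110.0 m to 150.0 m: V₃ = 7.68 × (150.0/110.0)^0.1602 = 7.68 × 1.0510 = 8.0713 m/s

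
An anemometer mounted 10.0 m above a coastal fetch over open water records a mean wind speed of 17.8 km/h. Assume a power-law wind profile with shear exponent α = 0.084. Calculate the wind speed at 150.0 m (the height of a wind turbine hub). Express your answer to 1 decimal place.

Power-law profile: V₂ = V₁ · (z₂/z₁)^α
V₂ = 17.8 × (150.0/10.0)^0.084 = 17.8 × (15.0000)^0.084
    = 17.8 × 1.2554 = 22.3466 km/h

22.3 km/h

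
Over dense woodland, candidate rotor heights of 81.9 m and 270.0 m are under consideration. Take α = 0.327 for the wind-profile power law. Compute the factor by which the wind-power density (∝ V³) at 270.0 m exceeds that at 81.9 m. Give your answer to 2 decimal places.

3.22

Speed ratio: V_B/V_A = (z_B/z_A)^α = (270.0/81.9)^0.327 = (3.2967)^0.327 = 1.47711
Power-density ratio: P_B/P_A = (V_B/V_A)³ = (1.47711)³ = 3.22282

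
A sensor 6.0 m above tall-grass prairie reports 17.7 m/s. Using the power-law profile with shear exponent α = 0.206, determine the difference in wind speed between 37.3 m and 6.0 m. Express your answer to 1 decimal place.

Power law: V₂ = V₁ · (z₂/z₁)^α = 17.7 × (6.2167)^0.206 = 25.7897 m/s
ΔV = 25.7897 − 17.7 = 8.0897 m/s

8.1 m/s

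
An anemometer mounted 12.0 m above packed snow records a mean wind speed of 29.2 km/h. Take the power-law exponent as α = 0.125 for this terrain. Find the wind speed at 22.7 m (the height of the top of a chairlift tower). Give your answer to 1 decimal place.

Power-law profile: V₂ = V₁ · (z₂/z₁)^α
V₂ = 29.2 × (22.7/12.0)^0.125 = 29.2 × (1.8917)^0.125
    = 29.2 × 1.0829 = 31.6219 km/h

31.6 km/h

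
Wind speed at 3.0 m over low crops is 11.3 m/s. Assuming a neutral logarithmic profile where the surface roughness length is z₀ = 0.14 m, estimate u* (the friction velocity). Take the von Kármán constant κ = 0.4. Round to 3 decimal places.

u* ≈ 1.475 m/s

Log law: V(z) = (u*/κ) · ln(z/z₀) ⇒ u* = κ · V / ln(z/z₀)
u* = 0.4 × 11.3 / ln(3.0/0.14) = 0.4 × 11.3 / 3.0647
   = 4.5200 / 3.0647 = 1.4748 m/s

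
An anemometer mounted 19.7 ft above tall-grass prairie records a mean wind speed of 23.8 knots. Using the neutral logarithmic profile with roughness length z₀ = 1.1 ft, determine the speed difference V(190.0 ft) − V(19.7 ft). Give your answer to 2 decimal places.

18.69 knots

Log law: V₂ = V₁ · ln(z₂/z₀)/ln(z₁/z₀) = 23.8 × 5.1517/2.8853 = 42.4949 knots
ΔV = 42.4949 − 23.8 = 18.6949 knots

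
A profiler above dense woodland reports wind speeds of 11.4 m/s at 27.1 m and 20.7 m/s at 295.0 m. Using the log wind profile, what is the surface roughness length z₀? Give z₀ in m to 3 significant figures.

z₀ ≈ 1.45 m

Log law: V(z) ∝ ln(z/z₀). With r = V₁/V₂ = 11.4/20.7 = 0.55072,
r · ln(z₂/z₀) = ln(z₁/z₀) ⇒ ln z₀ = (ln z₁ − r·ln z₂)/(1 − r)
ln z₀ = (3.29953 − 0.55072×5.68698) / 0.44928 = 0.3730
z₀ = exp(0.3730) = 1.452 m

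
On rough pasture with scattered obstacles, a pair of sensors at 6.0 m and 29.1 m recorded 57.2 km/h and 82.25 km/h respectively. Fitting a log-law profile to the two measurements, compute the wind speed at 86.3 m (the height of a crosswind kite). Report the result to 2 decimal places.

Log law: V ∝ ln(z/z₀). From the pair, with r = V₁/V₂ = 0.69544,
ln z₀ = (ln z₁ − r·ln z₂)/(1 − r) = (1.7918 − 0.69544×3.3707)/0.30456 = -1.8137 → z₀ = 0.1630 m
V₃ = V₁ · ln(z₃/z₀)/ln(z₁/z₀) = 57.2 × 6.2716/3.6055 = 99.4964 km/h

99.50 km/h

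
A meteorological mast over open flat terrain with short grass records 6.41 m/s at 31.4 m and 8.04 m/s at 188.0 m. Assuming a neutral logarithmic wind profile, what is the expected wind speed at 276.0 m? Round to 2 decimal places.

Log law: V ∝ ln(z/z₀). From the pair, with r = V₁/V₂ = 0.79726,
ln z₀ = (ln z₁ − r·ln z₂)/(1 − r) = (3.4468 − 0.79726×5.2364)/0.20274 = -3.5910 → z₀ = 0.02757 m
V₃ = V₁ · ln(z₃/z₀)/ln(z₁/z₀) = 6.41 × 9.2114/7.0378 = 8.3897 m/s

8.39 m/s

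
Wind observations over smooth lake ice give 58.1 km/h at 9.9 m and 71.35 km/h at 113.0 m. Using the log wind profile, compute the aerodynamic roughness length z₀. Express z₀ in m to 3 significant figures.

z₀ ≈ 0.000228 m

Log law: V(z) ∝ ln(z/z₀). With r = V₁/V₂ = 58.1/71.35 = 0.81430,
r · ln(z₂/z₀) = ln(z₁/z₀) ⇒ ln z₀ = (ln z₁ − r·ln z₂)/(1 − r)
ln z₀ = (2.29253 − 0.81430×4.72739) / 0.18570 = -8.3841
z₀ = exp(-8.3841) = 0.0002285 m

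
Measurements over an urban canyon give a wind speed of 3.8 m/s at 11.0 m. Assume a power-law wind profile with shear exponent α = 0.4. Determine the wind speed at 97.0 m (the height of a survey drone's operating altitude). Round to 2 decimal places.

Power-law profile: V₂ = V₁ · (z₂/z₁)^α
V₂ = 3.8 × (97.0/11.0)^0.4 = 3.8 × (8.8182)^0.4
    = 3.8 × 2.3886 = 9.0769 m/s

9.08 m/s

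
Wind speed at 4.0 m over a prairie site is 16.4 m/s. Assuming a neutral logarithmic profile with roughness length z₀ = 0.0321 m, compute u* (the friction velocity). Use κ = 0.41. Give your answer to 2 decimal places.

Log law: V(z) = (u*/κ) · ln(z/z₀) ⇒ u* = κ · V / ln(z/z₀)
u* = 0.41 × 16.4 / ln(4.0/0.0321) = 0.41 × 16.4 / 4.8252
   = 6.7240 / 4.8252 = 1.3935 m/s

u* ≈ 1.39 m/s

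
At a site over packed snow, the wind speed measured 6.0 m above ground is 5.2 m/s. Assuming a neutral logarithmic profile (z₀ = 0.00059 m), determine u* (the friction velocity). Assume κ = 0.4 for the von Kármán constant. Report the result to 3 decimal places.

Log law: V(z) = (u*/κ) · ln(z/z₀) ⇒ u* = κ · V / ln(z/z₀)
u* = 0.4 × 5.2 / ln(6.0/0.00059) = 0.4 × 5.2 / 9.2271
   = 2.0800 / 9.2271 = 0.2254 m/s

u* ≈ 0.225 m/s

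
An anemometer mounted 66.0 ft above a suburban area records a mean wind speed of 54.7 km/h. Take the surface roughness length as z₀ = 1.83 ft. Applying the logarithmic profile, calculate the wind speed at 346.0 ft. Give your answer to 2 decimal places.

79.98 km/h

Log law: V(z) ∝ ln(z/z₀), so V₂/V₁ = ln(z₂/z₀) / ln(z₁/z₀).
ln(346.0/1.83) = 5.2421, ln(66.0/1.83) = 3.5853
V₂ = 54.7 × 5.2421/3.5853 = 54.7 × 1.4621 = 79.9769 km/h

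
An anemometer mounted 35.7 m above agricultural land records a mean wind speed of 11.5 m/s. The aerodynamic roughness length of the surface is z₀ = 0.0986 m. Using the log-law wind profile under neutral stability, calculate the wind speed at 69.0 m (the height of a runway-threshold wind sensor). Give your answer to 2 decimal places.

Log law: V(z) ∝ ln(z/z₀), so V₂/V₁ = ln(z₂/z₀) / ln(z₁/z₀).
ln(69.0/0.0986) = 6.5508, ln(35.7/0.0986) = 5.8918
V₂ = 11.5 × 6.5508/5.8918 = 11.5 × 1.1118 = 12.7862 m/s

12.79 m/s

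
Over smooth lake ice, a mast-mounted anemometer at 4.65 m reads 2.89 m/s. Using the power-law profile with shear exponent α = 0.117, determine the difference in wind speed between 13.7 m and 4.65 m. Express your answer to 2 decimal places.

Power law: V₂ = V₁ · (z₂/z₁)^α = 2.89 × (2.9462)^0.117 = 3.2795 m/s
ΔV = 3.2795 − 2.89 = 0.3895 m/s

0.39 m/s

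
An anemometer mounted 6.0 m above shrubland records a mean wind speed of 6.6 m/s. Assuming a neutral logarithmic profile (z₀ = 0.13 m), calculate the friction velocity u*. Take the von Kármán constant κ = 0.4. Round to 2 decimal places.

u* ≈ 0.69 m/s

Log law: V(z) = (u*/κ) · ln(z/z₀) ⇒ u* = κ · V / ln(z/z₀)
u* = 0.4 × 6.6 / ln(6.0/0.13) = 0.4 × 6.6 / 3.8320
   = 2.6400 / 3.8320 = 0.6889 m/s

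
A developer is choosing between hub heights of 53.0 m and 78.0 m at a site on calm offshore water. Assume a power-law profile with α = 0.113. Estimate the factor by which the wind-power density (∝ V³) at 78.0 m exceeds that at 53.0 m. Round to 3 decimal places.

1.140

Speed ratio: V_B/V_A = (z_B/z_A)^α = (78.0/53.0)^0.113 = (1.4717)^0.113 = 1.04463
Power-density ratio: P_B/P_A = (V_B/V_A)³ = (1.04463)³ = 1.13996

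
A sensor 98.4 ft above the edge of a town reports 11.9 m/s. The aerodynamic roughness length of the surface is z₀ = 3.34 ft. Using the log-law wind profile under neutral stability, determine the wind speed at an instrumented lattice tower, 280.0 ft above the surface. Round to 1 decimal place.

Log law: V(z) ∝ ln(z/z₀), so V₂/V₁ = ln(z₂/z₀) / ln(z₁/z₀).
ln(280.0/3.34) = 4.4288, ln(98.4/3.34) = 3.3831
V₂ = 11.9 × 4.4288/3.3831 = 11.9 × 1.3091 = 15.5784 m/s

15.6 m/s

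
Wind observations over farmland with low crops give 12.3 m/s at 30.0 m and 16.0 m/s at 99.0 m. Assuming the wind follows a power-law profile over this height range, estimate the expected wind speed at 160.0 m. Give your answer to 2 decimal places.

17.78 m/s

First find α: α = ln(V₂/V₁)/ln(z₂/z₁) = ln(16.0/12.3)/ln(99.0/30.0) = 0.26299/1.19392 = 0.2203
Extrapolate from 99.0 m to 160.0 m: V₃ = 16.0 × (160.0/99.0)^0.2203 = 16.0 × 1.1115 = 17.7846 m/s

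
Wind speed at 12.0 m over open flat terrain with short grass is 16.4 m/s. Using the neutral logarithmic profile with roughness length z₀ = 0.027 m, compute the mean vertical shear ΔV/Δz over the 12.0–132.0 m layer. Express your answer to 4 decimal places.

0.0538 m/s/m

Log law: V₂ = V₁ · ln(z₂/z₀)/ln(z₁/z₀) = 16.4 × 8.4947/6.0968 = 22.8502 m/s
ΔV/Δz = (22.8502 − 16.4)/(132.0 − 12.0) = 6.4502/120.0000 = 0.05375 m/s/m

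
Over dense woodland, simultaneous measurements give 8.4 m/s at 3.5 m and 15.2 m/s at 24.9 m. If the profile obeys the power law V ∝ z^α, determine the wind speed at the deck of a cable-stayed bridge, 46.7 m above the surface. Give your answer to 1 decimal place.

18.4 m/s

First find α: α = ln(V₂/V₁)/ln(z₂/z₁) = ln(15.2/8.4)/ln(24.9/3.5) = 0.59306/1.96210 = 0.3023
Extrapolate from 24.9 m to 46.7 m: V₃ = 15.2 × (46.7/24.9)^0.3023 = 15.2 × 1.2094 = 18.3821 m/s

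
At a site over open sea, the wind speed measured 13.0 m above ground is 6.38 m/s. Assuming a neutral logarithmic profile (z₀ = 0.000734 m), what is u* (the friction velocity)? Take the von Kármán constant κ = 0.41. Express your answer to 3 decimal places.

Log law: V(z) = (u*/κ) · ln(z/z₀) ⇒ u* = κ · V / ln(z/z₀)
u* = 0.41 × 6.38 / ln(13.0/0.000734) = 0.41 × 6.38 / 9.7820
   = 2.6158 / 9.7820 = 0.2674 m/s

u* ≈ 0.267 m/s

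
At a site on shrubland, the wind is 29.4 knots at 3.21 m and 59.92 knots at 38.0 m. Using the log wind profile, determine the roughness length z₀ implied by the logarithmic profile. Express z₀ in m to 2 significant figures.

z₀ ≈ 0.30 m

Log law: V(z) ∝ ln(z/z₀). With r = V₁/V₂ = 29.4/59.92 = 0.49065,
r · ln(z₂/z₀) = ln(z₁/z₀) ⇒ ln z₀ = (ln z₁ − r·ln z₂)/(1 − r)
ln z₀ = (1.16627 − 0.49065×3.63759) / 0.50935 = -1.2144
z₀ = exp(-1.2144) = 0.2969 m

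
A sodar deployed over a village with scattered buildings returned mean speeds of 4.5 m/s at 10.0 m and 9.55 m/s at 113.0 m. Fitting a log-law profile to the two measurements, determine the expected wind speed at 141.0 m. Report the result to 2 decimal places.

Log law: V ∝ ln(z/z₀). From the pair, with r = V₁/V₂ = 0.47120,
ln z₀ = (ln z₁ − r·ln z₂)/(1 − r) = (2.3026 − 0.47120×4.7274)/0.52880 = 0.1419 → z₀ = 1.152 m
V₃ = V₁ · ln(z₃/z₀)/ln(z₁/z₀) = 4.5 × 4.8069/2.1607 = 10.0110 m/s

10.01 m/s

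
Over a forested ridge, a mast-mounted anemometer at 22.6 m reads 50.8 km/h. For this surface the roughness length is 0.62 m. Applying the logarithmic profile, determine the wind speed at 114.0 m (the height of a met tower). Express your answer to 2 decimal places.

Log law: V(z) ∝ ln(z/z₀), so V₂/V₁ = ln(z₂/z₀) / ln(z₁/z₀).
ln(114.0/0.62) = 5.2142, ln(22.6/0.62) = 3.5960
V₂ = 50.8 × 5.2142/3.5960 = 50.8 × 1.4500 = 73.6608 km/h

73.66 km/h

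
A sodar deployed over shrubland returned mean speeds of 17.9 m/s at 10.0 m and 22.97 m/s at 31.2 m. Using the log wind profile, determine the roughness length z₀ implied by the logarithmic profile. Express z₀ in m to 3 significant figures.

z₀ ≈ 0.180 m

Log law: V(z) ∝ ln(z/z₀). With r = V₁/V₂ = 17.9/22.97 = 0.77928,
r · ln(z₂/z₀) = ln(z₁/z₀) ⇒ ln z₀ = (ln z₁ − r·ln z₂)/(1 − r)
ln z₀ = (2.30259 − 0.77928×3.44042) / 0.22072 = -1.7146
z₀ = exp(-1.7146) = 0.1800 m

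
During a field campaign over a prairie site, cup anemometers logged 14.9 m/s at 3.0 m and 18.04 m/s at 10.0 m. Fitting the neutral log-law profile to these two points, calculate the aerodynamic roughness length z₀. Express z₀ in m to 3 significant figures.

z₀ ≈ 0.00991 m

Log law: V(z) ∝ ln(z/z₀). With r = V₁/V₂ = 14.9/18.04 = 0.82594,
r · ln(z₂/z₀) = ln(z₁/z₀) ⇒ ln z₀ = (ln z₁ − r·ln z₂)/(1 − r)
ln z₀ = (1.09861 − 0.82594×2.30259) / 0.17406 = -4.6145
z₀ = exp(-4.6145) = 0.009907 m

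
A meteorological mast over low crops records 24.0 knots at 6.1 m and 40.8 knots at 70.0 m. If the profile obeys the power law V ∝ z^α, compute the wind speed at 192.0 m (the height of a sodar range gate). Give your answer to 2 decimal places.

First find α: α = ln(V₂/V₁)/ln(z₂/z₁) = ln(40.8/24.0)/ln(70.0/6.1) = 0.53063/2.44021 = 0.2175
Extrapolate from 70.0 m to 192.0 m: V₃ = 40.8 × (192.0/70.0)^0.2175 = 40.8 × 1.2453 = 50.8099 knots

50.81 knots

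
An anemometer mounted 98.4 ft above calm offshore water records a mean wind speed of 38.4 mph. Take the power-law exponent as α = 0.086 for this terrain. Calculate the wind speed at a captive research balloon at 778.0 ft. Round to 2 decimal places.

Power-law profile: V₂ = V₁ · (z₂/z₁)^α
V₂ = 38.4 × (778.0/98.4)^0.086 = 38.4 × (7.9065)^0.086
    = 38.4 × 1.1946 = 45.8731 mph

45.87 mph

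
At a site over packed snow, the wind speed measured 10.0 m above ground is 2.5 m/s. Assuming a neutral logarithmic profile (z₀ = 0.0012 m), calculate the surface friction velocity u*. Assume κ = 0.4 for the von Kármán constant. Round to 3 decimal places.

Log law: V(z) = (u*/κ) · ln(z/z₀) ⇒ u* = κ · V / ln(z/z₀)
u* = 0.4 × 2.5 / ln(10.0/0.0012) = 0.4 × 2.5 / 9.0280
   = 1.0000 / 9.0280 = 0.1108 m/s

u* ≈ 0.111 m/s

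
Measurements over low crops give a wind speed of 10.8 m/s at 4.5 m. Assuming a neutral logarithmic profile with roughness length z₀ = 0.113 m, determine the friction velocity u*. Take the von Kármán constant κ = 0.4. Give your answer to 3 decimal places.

u* ≈ 1.172 m/s

Log law: V(z) = (u*/κ) · ln(z/z₀) ⇒ u* = κ · V / ln(z/z₀)
u* = 0.4 × 10.8 / ln(4.5/0.113) = 0.4 × 10.8 / 3.6844
   = 4.3200 / 3.6844 = 1.1725 m/s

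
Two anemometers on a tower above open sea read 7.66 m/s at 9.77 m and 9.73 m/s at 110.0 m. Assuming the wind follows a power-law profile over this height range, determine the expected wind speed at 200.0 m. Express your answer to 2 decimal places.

10.32 m/s

First find α: α = ln(V₂/V₁)/ln(z₂/z₁) = ln(9.73/7.66)/ln(110.0/9.77) = 0.23920/2.42116 = 0.0988
Extrapolate from 110.0 m to 200.0 m: V₃ = 9.73 × (200.0/110.0)^0.0988 = 9.73 × 1.0608 = 10.3220 m/s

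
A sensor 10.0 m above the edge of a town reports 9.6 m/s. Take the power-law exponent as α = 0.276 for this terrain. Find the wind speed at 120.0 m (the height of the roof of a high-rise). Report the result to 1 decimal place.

Power-law profile: V₂ = V₁ · (z₂/z₁)^α
V₂ = 9.6 × (120.0/10.0)^0.276 = 9.6 × (12.0000)^0.276
    = 9.6 × 1.9854 = 19.0601 m/s

19.1 m/s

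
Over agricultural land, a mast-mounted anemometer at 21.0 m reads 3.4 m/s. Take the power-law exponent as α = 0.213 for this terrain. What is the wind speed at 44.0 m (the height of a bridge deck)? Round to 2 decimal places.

Power-law profile: V₂ = V₁ · (z₂/z₁)^α
V₂ = 3.4 × (44.0/21.0)^0.213 = 3.4 × (2.0952)^0.213
    = 3.4 × 1.1706 = 3.9802 m/s

3.98 m/s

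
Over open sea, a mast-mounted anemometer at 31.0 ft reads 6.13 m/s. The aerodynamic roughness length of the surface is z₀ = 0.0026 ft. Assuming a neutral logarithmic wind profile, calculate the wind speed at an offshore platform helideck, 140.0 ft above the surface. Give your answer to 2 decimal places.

Log law: V(z) ∝ ln(z/z₀), so V₂/V₁ = ln(z₂/z₀) / ln(z₁/z₀).
ln(140.0/0.0026) = 10.8939, ln(31.0/0.0026) = 9.3862
V₂ = 6.13 × 10.8939/9.3862 = 6.13 × 1.1606 = 7.1146 m/s

7.11 m/s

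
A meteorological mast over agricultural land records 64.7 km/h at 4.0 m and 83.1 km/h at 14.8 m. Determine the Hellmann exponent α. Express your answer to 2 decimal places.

Power law: V₂/V₁ = (z₂/z₁)^α ⇒ α = ln(V₂/V₁) / ln(z₂/z₁)
α = ln(83.1/64.7) / ln(14.8/4.0) = ln(1.2844) / ln(3.7000)
  = 0.25028 / 1.30833 = 0.19130

α ≈ 0.19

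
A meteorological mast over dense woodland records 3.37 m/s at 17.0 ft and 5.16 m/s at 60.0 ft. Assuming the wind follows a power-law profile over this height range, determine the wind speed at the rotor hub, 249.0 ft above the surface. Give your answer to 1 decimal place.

First find α: α = ln(V₂/V₁)/ln(z₂/z₁) = ln(5.16/3.37)/ln(60.0/17.0) = 0.42602/1.26113 = 0.3378
Extrapolate from 60.0 ft to 249.0 ft: V₃ = 5.16 × (249.0/60.0)^0.3378 = 5.16 × 1.6173 = 8.3451 m/s

8.3 m/s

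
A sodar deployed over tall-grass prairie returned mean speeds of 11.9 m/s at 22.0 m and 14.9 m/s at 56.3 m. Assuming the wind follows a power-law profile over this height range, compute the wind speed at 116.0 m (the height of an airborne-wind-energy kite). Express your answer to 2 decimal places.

First find α: α = ln(V₂/V₁)/ln(z₂/z₁) = ln(14.9/11.9)/ln(56.3/22.0) = 0.22482/0.93965 = 0.2393
Extrapolate from 56.3 m to 116.0 m: V₃ = 14.9 × (116.0/56.3)^0.2393 = 14.9 × 1.1888 = 17.7134 m/s

17.71 m/s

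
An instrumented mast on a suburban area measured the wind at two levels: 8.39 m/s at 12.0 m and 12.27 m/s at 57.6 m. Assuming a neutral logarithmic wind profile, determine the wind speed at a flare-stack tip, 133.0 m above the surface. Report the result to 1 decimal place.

Log law: V ∝ ln(z/z₀). From the pair, with r = V₁/V₂ = 0.68378,
ln z₀ = (ln z₁ − r·ln z₂)/(1 − r) = (2.4849 − 0.68378×4.0535)/0.31622 = -0.9070 → z₀ = 0.4037 m
V₃ = V₁ · ln(z₃/z₀)/ln(z₁/z₀) = 8.39 × 5.7974/3.3919 = 14.3399 m/s

14.3 m/s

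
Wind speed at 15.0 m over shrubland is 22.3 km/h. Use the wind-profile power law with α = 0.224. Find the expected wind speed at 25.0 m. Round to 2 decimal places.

25.00 km/h

Power-law profile: V₂ = V₁ · (z₂/z₁)^α
V₂ = 22.3 × (25.0/15.0)^0.224 = 22.3 × (1.6667)^0.224
    = 22.3 × 1.1212 = 25.0034 km/h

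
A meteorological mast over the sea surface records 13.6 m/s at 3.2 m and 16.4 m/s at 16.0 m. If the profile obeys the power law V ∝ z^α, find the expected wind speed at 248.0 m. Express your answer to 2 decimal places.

First find α: α = ln(V₂/V₁)/ln(z₂/z₁) = ln(16.4/13.6)/ln(16.0/3.2) = 0.18721/1.60944 = 0.1163
Extrapolate from 16.0 m to 248.0 m: V₃ = 16.4 × (248.0/16.0)^0.1163 = 16.4 × 1.3755 = 22.5582 m/s

22.56 m/s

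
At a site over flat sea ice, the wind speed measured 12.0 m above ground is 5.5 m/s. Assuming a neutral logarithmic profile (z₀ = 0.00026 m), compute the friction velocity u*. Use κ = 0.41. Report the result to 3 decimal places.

u* ≈ 0.210 m/s

Log law: V(z) = (u*/κ) · ln(z/z₀) ⇒ u* = κ · V / ln(z/z₀)
u* = 0.41 × 5.5 / ln(12.0/0.00026) = 0.41 × 5.5 / 10.7397
   = 2.2550 / 10.7397 = 0.2100 m/s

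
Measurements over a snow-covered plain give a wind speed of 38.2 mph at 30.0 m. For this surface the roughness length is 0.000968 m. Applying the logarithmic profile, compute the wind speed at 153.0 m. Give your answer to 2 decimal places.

44.22 mph

Log law: V(z) ∝ ln(z/z₀), so V₂/V₁ = ln(z₂/z₀) / ln(z₁/z₀).
ln(153.0/0.000968) = 11.9707, ln(30.0/0.000968) = 10.3415
V₂ = 38.2 × 11.9707/10.3415 = 38.2 × 1.1575 = 44.2182 mph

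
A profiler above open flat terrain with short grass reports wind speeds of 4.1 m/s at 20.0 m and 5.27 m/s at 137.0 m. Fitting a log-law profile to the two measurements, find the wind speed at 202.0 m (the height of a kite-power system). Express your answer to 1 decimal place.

Log law: V ∝ ln(z/z₀). From the pair, with r = V₁/V₂ = 0.77799,
ln z₀ = (ln z₁ − r·ln z₂)/(1 − r) = (2.9957 − 0.77799×4.9200)/0.22201 = -3.7474 → z₀ = 0.02358 m
V₃ = V₁ · ln(z₃/z₀)/ln(z₁/z₀) = 4.1 × 9.0556/6.7431 = 5.5061 m/s

5.5 m/s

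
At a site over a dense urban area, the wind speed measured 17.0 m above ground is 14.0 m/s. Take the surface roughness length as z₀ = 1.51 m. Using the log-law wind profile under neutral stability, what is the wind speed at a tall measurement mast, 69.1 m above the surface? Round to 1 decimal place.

Log law: V(z) ∝ ln(z/z₀), so V₂/V₁ = ln(z₂/z₀) / ln(z₁/z₀).
ln(69.1/1.51) = 3.8234, ln(17.0/1.51) = 2.4211
V₂ = 14.0 × 3.8234/2.4211 = 14.0 × 1.5792 = 22.1090 m/s

22.1 m/s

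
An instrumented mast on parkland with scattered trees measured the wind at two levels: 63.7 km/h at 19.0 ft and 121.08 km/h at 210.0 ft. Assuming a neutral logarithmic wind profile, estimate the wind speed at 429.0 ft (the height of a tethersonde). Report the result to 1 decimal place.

Log law: V ∝ ln(z/z₀). From the pair, with r = V₁/V₂ = 0.52610,
ln z₀ = (ln z₁ − r·ln z₂)/(1 − r) = (2.9444 − 0.52610×5.3471)/0.47390 = 0.2771 → z₀ = 1.319 ft
V₃ = V₁ · ln(z₃/z₀)/ln(z₁/z₀) = 63.7 × 5.7843/2.6673 = 138.1399 km/h

138.1 km/h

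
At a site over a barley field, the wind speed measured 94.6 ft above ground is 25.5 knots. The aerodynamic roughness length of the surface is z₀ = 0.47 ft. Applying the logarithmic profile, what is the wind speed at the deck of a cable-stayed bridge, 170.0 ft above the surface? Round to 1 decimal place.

Log law: V(z) ∝ ln(z/z₀), so V₂/V₁ = ln(z₂/z₀) / ln(z₁/z₀).
ln(170.0/0.47) = 5.8908, ln(94.6/0.47) = 5.3047
V₂ = 25.5 × 5.8908/5.3047 = 25.5 × 1.1105 = 28.3176 knots

28.3 knots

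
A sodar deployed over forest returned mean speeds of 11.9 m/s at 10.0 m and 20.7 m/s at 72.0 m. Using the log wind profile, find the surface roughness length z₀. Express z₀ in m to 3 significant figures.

z₀ ≈ 0.693 m

Log law: V(z) ∝ ln(z/z₀). With r = V₁/V₂ = 11.9/20.7 = 0.57488,
r · ln(z₂/z₀) = ln(z₁/z₀) ⇒ ln z₀ = (ln z₁ − r·ln z₂)/(1 − r)
ln z₀ = (2.30259 − 0.57488×4.27667) / 0.42512 = -0.3669
z₀ = exp(-0.3669) = 0.6929 m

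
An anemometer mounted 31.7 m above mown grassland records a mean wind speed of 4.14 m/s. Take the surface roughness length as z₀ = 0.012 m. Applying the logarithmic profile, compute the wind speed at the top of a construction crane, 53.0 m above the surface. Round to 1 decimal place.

4.4 m/s

Log law: V(z) ∝ ln(z/z₀), so V₂/V₁ = ln(z₂/z₀) / ln(z₁/z₀).
ln(53.0/0.012) = 8.3931, ln(31.7/0.012) = 7.8792
V₂ = 4.14 × 8.3931/7.8792 = 4.14 × 1.0652 = 4.4101 m/s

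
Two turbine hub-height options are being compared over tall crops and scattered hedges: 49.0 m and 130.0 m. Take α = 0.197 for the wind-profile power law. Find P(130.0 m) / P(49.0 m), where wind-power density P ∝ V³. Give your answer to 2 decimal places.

1.78

Speed ratio: V_B/V_A = (z_B/z_A)^α = (130.0/49.0)^0.197 = (2.6531)^0.197 = 1.21193
Power-density ratio: P_B/P_A = (V_B/V_A)³ = (1.21193)³ = 1.78006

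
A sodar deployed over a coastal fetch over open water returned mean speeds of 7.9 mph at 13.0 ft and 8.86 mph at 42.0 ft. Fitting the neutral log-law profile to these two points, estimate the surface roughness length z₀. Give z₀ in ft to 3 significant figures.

z₀ ≈ 0.000837 ft

Log law: V(z) ∝ ln(z/z₀). With r = V₁/V₂ = 7.9/8.86 = 0.89165,
r · ln(z₂/z₀) = ln(z₁/z₀) ⇒ ln z₀ = (ln z₁ − r·ln z₂)/(1 − r)
ln z₀ = (2.56495 − 0.89165×3.73767) / 0.10835 = -7.0856
z₀ = exp(-7.0856) = 0.0008371 ft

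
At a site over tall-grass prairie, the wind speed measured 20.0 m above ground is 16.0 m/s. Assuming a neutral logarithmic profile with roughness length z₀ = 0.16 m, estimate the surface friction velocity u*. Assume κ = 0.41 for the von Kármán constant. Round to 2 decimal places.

Log law: V(z) = (u*/κ) · ln(z/z₀) ⇒ u* = κ · V / ln(z/z₀)
u* = 0.41 × 16.0 / ln(20.0/0.16) = 0.41 × 16.0 / 4.8283
   = 6.5600 / 4.8283 = 1.3587 m/s

u* ≈ 1.36 m/s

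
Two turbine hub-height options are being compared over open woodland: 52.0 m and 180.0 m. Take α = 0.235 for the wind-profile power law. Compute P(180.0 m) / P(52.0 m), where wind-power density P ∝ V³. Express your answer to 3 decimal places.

2.400

Speed ratio: V_B/V_A = (z_B/z_A)^α = (180.0/52.0)^0.235 = (3.4615)^0.235 = 1.33884
Power-density ratio: P_B/P_A = (V_B/V_A)³ = (1.33884)³ = 2.39985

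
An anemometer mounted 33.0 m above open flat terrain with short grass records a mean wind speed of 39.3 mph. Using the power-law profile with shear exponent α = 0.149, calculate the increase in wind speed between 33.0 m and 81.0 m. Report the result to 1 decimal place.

5.6 mph

Power law: V₂ = V₁ · (z₂/z₁)^α = 39.3 × (2.4545)^0.149 = 44.9261 mph
ΔV = 44.9261 − 39.3 = 5.6261 mph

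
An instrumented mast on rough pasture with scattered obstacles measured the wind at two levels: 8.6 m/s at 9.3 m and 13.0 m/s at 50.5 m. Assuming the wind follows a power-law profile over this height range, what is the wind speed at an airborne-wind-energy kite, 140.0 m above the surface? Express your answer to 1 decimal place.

First find α: α = ln(V₂/V₁)/ln(z₂/z₁) = ln(13.0/8.6)/ln(50.5/9.3) = 0.41319/1.69196 = 0.2442
Extrapolate from 50.5 m to 140.0 m: V₃ = 13.0 × (140.0/50.5)^0.2442 = 13.0 × 1.2828 = 16.6758 m/s

16.7 m/s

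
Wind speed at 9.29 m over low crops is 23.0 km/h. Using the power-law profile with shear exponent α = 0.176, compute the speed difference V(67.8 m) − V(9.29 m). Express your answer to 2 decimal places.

9.63 km/h

Power law: V₂ = V₁ · (z₂/z₁)^α = 23.0 × (7.2982)^0.176 = 32.6327 km/h
ΔV = 32.6327 − 23.0 = 9.6327 km/h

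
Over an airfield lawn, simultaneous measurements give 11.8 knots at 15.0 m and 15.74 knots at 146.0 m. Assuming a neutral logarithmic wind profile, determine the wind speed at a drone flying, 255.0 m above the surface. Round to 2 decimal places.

Log law: V ∝ ln(z/z₀). From the pair, with r = V₁/V₂ = 0.74968,
ln z₀ = (ln z₁ − r·ln z₂)/(1 − r) = (2.7081 − 0.74968×4.9836)/0.25032 = -4.1071 → z₀ = 0.01646 m
V₃ = V₁ · ln(z₃/z₀)/ln(z₁/z₀) = 11.8 × 9.6483/6.8151 = 16.7056 knots

16.71 knots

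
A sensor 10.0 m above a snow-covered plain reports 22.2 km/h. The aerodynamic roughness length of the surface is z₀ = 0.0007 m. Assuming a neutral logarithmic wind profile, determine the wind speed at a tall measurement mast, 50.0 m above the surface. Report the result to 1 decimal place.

Log law: V(z) ∝ ln(z/z₀), so V₂/V₁ = ln(z₂/z₀) / ln(z₁/z₀).
ln(50.0/0.0007) = 11.1765, ln(10.0/0.0007) = 9.5670
V₂ = 22.2 × 11.1765/9.5670 = 22.2 × 1.1682 = 25.9347 km/h

25.9 km/h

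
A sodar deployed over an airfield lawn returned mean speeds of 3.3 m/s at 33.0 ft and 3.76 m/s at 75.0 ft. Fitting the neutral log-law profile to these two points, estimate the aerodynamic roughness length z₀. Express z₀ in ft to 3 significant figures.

z₀ ≈ 0.0913 ft

Log law: V(z) ∝ ln(z/z₀). With r = V₁/V₂ = 3.3/3.76 = 0.87766,
r · ln(z₂/z₀) = ln(z₁/z₀) ⇒ ln z₀ = (ln z₁ − r·ln z₂)/(1 − r)
ln z₀ = (3.49651 − 0.87766×4.31749) / 0.12234 = -2.3931
z₀ = exp(-2.3931) = 0.09134 ft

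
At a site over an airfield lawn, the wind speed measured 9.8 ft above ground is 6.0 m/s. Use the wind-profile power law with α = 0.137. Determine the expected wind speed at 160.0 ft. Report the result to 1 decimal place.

Power-law profile: V₂ = V₁ · (z₂/z₁)^α
V₂ = 6.0 × (160.0/9.8)^0.137 = 6.0 × (16.3265)^0.137
    = 6.0 × 1.4661 = 8.7967 m/s

8.8 m/s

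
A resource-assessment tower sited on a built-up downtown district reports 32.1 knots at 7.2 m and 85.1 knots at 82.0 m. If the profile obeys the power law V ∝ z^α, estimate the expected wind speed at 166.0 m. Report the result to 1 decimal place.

112.9 knots

First find α: α = ln(V₂/V₁)/ln(z₂/z₁) = ln(85.1/32.1)/ln(82.0/7.2) = 0.97497/2.43264 = 0.4008
Extrapolate from 82.0 m to 166.0 m: V₃ = 85.1 × (166.0/82.0)^0.4008 = 85.1 × 1.3267 = 112.8986 knots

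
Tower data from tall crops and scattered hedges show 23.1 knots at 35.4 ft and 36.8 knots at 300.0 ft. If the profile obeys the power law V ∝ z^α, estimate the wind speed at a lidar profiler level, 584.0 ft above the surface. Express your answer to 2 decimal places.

42.55 knots

First find α: α = ln(V₂/V₁)/ln(z₂/z₁) = ln(36.8/23.1)/ln(300.0/35.4) = 0.46567/2.13707 = 0.2179
Extrapolate from 300.0 ft to 584.0 ft: V₃ = 36.8 × (584.0/300.0)^0.2179 = 36.8 × 1.1562 = 42.5485 knots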